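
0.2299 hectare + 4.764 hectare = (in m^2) 4.994e+04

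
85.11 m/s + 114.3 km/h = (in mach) 0.3432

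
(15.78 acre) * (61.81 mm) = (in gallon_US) 1.043e+06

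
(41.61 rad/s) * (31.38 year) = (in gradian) 2.621e+12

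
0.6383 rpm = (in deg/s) 3.83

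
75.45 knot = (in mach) 0.114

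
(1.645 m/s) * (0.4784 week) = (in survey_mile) 295.7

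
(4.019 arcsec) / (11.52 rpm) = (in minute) 2.692e-07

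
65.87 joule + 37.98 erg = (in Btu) 0.06243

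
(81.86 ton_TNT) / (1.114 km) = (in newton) 3.075e+08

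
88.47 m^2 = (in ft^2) 952.3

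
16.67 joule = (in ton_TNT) 3.984e-09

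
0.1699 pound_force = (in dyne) 7.558e+04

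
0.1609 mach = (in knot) 106.5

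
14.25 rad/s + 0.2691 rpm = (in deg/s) 818.1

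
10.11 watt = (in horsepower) 0.01356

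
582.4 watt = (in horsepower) 0.781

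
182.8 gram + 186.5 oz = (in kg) 5.47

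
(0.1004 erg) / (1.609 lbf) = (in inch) 5.523e-08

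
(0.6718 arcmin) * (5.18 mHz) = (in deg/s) 5.8e-05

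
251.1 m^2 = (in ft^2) 2703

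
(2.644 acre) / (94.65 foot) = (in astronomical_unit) 2.479e-09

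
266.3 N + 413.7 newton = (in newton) 680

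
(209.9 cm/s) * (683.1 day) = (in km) 1.239e+05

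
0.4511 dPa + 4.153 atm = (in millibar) 4208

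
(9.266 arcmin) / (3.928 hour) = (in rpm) 1.82e-06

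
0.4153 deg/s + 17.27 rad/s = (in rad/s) 17.28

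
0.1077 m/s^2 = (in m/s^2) 0.1077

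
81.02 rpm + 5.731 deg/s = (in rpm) 81.98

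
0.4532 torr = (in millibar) 0.6042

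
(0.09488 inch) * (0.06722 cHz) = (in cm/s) 0.000162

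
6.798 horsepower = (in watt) 5069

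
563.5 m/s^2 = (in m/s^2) 563.5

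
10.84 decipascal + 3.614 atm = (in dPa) 3.662e+06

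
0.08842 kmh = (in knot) 0.04774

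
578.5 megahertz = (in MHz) 578.5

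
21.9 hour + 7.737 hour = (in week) 0.1764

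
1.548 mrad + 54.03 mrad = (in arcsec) 1.146e+04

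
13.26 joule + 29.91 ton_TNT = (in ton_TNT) 29.91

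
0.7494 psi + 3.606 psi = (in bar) 0.3003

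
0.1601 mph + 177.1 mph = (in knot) 154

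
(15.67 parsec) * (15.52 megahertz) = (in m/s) 7.504e+24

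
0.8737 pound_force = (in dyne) 3.886e+05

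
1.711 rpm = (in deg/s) 10.27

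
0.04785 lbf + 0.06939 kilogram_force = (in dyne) 8.933e+04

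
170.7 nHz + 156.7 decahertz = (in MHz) 0.001567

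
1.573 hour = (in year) 0.0001796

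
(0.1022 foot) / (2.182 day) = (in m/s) 1.652e-07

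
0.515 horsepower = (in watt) 384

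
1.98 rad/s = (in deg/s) 113.4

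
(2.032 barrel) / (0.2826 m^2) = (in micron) 1.143e+06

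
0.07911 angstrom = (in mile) 4.916e-15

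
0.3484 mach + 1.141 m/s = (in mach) 0.3518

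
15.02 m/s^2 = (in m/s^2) 15.02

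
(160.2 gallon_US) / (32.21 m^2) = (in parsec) 6.101e-19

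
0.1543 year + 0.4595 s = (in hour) 1352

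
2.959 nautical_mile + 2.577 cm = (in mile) 3.405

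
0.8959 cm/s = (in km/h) 0.03225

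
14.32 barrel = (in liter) 2277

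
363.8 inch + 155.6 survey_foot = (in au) 3.788e-10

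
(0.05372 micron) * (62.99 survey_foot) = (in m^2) 1.031e-06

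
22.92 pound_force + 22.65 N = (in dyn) 1.246e+07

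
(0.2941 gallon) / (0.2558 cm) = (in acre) 0.0001075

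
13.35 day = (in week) 1.907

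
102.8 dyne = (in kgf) 0.0001048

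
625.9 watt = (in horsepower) 0.8393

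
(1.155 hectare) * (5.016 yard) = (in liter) 5.298e+07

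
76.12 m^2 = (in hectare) 0.007612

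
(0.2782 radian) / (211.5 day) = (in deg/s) 8.723e-07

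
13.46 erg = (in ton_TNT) 3.217e-16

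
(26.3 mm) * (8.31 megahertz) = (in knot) 4.248e+05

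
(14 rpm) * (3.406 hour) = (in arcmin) 6.18e+07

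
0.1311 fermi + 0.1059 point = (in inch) 0.001471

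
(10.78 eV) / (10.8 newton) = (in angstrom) 1.599e-09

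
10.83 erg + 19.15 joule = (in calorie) 4.577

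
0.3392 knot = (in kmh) 0.6282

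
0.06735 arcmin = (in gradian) 0.001247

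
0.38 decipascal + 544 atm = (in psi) 7995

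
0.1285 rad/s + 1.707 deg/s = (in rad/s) 0.1583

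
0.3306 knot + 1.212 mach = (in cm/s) 4.129e+04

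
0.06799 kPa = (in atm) 0.000671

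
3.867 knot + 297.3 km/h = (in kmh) 304.5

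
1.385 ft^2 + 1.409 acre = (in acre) 1.409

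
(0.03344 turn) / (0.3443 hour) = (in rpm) 0.001619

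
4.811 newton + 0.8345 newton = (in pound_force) 1.269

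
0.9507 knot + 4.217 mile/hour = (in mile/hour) 5.311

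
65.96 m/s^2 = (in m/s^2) 65.96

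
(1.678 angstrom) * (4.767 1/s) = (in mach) 2.349e-12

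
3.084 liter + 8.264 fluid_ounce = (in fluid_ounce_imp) 117.1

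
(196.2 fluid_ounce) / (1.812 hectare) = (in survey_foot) 1.051e-06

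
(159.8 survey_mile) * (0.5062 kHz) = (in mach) 3.823e+05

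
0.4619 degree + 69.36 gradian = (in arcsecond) 2.264e+05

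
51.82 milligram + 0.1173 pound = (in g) 53.26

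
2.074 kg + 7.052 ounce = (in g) 2274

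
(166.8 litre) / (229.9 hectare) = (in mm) 7.255e-05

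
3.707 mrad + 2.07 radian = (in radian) 2.074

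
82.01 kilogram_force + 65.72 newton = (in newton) 870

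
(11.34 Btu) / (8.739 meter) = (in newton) 1369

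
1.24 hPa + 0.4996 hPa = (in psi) 0.02523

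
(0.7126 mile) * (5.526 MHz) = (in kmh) 2.281e+10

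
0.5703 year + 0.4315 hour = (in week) 29.74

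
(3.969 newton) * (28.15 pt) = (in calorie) 0.00942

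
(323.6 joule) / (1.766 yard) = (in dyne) 2.004e+07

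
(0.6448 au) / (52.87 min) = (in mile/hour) 6.802e+07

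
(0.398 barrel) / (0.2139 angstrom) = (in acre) 7.31e+05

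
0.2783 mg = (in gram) 0.0002783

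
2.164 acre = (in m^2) 8757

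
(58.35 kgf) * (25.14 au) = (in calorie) 5.144e+14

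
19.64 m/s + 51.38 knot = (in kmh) 165.9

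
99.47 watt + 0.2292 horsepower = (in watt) 270.4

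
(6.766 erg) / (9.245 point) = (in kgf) 2.115e-05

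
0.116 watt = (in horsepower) 0.0001556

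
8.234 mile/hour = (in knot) 7.155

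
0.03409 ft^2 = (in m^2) 0.003167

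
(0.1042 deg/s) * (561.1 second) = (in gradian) 64.96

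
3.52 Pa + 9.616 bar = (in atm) 9.49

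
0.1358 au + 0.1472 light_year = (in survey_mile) 8.653e+11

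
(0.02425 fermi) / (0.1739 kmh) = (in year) 1.592e-23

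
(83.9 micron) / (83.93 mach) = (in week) 4.854e-15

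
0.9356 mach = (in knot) 619.3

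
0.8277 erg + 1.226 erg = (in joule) 2.054e-07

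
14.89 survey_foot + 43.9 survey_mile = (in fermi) 7.065e+19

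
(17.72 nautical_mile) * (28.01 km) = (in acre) 2.271e+05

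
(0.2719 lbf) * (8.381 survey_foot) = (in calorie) 0.7384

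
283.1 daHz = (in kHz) 2.831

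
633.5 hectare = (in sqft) 6.819e+07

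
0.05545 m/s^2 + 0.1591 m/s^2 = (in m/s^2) 0.2145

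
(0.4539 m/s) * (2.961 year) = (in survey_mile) 2.634e+04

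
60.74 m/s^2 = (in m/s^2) 60.74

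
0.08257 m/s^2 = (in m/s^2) 0.08257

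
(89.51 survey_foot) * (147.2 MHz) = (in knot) 7.807e+09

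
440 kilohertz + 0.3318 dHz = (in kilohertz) 440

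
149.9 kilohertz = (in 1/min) 8.994e+06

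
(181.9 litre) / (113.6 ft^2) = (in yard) 0.01885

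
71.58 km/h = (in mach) 0.05839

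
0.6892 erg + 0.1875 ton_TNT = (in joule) 7.845e+08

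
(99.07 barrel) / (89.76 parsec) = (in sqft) 6.121e-17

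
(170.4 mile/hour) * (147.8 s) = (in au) 7.526e-08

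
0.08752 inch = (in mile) 1.381e-06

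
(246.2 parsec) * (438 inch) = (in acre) 2.088e+16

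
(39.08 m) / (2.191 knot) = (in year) 1.099e-06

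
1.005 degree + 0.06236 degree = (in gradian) 1.186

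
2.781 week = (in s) 1.682e+06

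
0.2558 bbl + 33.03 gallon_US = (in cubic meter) 0.1657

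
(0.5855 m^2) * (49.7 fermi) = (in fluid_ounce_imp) 1.024e-09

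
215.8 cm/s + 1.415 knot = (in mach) 0.008476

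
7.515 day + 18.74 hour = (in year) 0.02273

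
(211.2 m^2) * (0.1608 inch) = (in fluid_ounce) 2.917e+04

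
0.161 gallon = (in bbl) 0.003833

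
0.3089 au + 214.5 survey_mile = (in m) 4.621e+10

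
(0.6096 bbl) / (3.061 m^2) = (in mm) 31.66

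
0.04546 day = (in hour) 1.091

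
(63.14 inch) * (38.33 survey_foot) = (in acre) 0.00463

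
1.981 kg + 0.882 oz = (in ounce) 70.76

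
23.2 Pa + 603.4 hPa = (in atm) 0.5957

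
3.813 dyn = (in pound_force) 8.572e-06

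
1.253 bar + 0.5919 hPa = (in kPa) 125.4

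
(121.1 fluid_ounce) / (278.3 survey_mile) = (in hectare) 7.996e-13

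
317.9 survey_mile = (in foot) 1.679e+06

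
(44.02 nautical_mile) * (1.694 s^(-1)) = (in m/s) 1.381e+05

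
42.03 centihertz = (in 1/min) 25.22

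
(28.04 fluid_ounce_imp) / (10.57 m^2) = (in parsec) 2.443e-21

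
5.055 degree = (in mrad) 88.23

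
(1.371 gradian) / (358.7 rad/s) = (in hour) 1.668e-08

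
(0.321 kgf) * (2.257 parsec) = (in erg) 2.192e+24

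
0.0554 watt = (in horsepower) 7.429e-05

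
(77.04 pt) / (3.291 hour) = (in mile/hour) 5.131e-06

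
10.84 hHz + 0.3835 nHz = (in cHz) 1.084e+05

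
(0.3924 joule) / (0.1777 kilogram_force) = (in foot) 0.7388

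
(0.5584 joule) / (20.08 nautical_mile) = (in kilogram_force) 1.531e-06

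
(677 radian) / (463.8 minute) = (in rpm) 0.2323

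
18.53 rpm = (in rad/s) 1.94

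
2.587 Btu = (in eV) 1.704e+22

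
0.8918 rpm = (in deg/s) 5.351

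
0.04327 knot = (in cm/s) 2.226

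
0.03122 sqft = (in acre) 7.167e-07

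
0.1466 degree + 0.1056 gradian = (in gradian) 0.2685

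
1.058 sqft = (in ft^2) 1.058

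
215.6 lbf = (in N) 959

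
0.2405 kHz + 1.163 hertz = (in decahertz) 24.17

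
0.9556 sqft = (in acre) 2.194e-05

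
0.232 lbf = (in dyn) 1.032e+05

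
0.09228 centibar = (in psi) 0.01338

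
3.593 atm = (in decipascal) 3.641e+06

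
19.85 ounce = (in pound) 1.241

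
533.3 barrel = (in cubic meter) 84.79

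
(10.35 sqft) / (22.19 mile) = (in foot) 8.834e-05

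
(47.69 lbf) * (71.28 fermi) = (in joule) 1.512e-11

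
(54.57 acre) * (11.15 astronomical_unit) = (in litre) 3.684e+20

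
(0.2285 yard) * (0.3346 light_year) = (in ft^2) 7.119e+15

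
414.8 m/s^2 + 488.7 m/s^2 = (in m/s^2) 903.5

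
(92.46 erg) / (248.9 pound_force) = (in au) 5.582e-20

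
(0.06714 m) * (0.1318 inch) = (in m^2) 0.0002248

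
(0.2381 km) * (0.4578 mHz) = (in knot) 0.2119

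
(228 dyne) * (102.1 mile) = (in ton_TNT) 8.954e-08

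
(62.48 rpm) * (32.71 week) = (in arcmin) 4.45e+11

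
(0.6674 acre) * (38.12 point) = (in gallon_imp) 7990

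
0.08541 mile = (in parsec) 4.455e-15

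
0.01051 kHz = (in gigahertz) 1.051e-08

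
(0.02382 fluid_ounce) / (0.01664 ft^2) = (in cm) 0.04557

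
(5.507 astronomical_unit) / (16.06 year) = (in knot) 3162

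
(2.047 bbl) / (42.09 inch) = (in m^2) 0.3044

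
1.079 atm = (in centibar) 109.3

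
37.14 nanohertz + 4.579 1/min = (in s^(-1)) 0.07632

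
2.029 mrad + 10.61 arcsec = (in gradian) 0.1324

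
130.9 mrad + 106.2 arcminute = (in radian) 0.1618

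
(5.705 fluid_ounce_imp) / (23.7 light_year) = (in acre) 1.786e-25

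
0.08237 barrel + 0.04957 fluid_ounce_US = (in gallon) 3.46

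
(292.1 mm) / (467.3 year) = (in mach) 5.821e-14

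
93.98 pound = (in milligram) 4.263e+07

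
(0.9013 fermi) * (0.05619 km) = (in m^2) 5.064e-14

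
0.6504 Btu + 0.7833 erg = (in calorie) 164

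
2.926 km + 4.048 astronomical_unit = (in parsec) 1.963e-05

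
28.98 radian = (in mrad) 2.898e+04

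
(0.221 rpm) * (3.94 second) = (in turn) 0.01451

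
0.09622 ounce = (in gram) 2.728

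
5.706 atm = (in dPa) 5.782e+06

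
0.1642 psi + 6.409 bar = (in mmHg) 4816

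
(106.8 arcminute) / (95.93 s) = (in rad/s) 0.0003238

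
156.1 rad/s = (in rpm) 1491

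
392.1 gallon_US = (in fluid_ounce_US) 5.019e+04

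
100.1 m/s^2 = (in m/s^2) 100.1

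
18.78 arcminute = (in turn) 0.0008694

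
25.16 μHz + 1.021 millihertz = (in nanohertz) 1.046e+06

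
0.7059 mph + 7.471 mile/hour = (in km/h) 13.16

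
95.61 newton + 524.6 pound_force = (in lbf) 546.1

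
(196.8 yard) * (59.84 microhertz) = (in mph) 0.02409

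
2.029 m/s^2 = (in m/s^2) 2.029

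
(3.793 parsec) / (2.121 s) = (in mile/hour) 1.234e+17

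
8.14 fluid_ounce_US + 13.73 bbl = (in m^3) 2.183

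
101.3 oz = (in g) 2872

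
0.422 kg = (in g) 422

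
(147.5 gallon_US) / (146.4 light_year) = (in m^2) 4.031e-19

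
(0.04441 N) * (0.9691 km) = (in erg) 4.304e+08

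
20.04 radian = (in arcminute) 6.889e+04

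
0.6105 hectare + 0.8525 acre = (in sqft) 1.028e+05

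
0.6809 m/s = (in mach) 0.002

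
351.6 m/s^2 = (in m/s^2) 351.6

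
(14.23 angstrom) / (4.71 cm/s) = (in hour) 8.392e-12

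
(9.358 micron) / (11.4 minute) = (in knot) 2.659e-08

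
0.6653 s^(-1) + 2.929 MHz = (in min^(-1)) 1.757e+08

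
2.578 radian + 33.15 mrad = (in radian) 2.611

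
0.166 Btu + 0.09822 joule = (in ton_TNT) 4.188e-08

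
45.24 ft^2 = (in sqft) 45.24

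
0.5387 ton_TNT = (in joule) 2.254e+09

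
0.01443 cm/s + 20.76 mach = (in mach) 20.76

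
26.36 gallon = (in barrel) 0.6276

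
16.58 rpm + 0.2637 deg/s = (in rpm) 16.62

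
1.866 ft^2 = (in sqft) 1.866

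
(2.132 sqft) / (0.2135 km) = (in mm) 0.9277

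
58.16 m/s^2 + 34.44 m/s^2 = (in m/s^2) 92.6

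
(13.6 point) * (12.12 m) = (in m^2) 0.05815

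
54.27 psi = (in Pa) 3.742e+05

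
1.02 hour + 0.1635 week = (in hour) 28.49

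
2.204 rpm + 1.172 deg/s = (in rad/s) 0.2513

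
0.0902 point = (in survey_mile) 1.977e-08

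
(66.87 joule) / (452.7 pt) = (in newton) 418.7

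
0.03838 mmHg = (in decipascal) 51.17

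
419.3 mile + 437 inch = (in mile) 419.3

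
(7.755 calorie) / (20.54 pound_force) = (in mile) 0.0002207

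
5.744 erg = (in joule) 5.744e-07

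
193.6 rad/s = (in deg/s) 1.109e+04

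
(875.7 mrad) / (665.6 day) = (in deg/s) 8.725e-07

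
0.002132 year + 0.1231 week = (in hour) 39.36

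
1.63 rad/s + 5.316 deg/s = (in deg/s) 98.71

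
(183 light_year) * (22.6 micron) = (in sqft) 4.212e+14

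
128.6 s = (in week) 0.0002126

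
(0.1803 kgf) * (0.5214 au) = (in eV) 8.608e+29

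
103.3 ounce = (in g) 2929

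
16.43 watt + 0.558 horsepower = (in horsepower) 0.58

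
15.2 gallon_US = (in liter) 57.54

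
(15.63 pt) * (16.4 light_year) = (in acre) 2.114e+11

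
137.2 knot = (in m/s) 70.58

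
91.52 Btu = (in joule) 9.656e+04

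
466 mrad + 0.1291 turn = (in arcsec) 2.634e+05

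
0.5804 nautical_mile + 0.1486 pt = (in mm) 1.075e+06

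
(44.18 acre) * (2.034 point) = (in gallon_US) 3.389e+04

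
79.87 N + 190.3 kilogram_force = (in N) 1946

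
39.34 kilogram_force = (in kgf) 39.34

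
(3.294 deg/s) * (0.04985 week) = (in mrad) 1.733e+06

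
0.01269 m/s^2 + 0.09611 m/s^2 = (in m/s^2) 0.1088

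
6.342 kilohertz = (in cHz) 6.342e+05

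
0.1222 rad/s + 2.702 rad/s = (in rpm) 26.97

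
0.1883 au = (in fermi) 2.817e+25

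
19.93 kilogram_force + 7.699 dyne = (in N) 195.4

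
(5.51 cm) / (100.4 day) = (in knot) 1.235e-08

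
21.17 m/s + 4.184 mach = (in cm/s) 1.446e+05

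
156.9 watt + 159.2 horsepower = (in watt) 1.189e+05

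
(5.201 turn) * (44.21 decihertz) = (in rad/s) 144.5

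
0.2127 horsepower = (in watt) 158.6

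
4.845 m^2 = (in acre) 0.001197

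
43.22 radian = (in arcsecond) 8.915e+06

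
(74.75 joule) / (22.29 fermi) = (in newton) 3.354e+15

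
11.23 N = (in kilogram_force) 1.145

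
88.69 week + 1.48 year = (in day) 1161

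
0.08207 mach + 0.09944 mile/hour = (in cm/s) 2799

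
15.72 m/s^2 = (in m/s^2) 15.72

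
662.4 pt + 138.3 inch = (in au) 2.504e-11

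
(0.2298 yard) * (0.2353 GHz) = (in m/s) 4.944e+07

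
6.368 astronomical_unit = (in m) 9.526e+11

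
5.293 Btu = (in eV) 3.486e+22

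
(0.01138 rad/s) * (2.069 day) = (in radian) 2034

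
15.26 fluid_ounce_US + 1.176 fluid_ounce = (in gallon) 0.1284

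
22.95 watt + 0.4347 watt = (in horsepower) 0.03136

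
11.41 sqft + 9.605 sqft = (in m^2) 1.952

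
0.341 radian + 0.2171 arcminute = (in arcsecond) 7.035e+04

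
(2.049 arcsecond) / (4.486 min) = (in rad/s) 3.691e-08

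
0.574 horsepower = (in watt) 428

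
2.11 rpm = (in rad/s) 0.221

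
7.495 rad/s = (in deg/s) 429.4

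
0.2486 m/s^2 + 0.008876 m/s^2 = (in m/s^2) 0.2575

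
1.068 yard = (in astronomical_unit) 6.528e-12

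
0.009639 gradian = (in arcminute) 0.5205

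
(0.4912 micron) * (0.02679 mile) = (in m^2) 2.118e-05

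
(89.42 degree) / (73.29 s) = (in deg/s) 1.22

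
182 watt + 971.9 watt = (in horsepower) 1.547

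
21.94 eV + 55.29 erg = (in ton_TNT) 1.321e-15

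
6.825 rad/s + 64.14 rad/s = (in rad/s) 70.97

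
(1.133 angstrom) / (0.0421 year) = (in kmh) 3.072e-16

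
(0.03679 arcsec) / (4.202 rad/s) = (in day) 4.913e-13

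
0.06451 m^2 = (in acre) 1.594e-05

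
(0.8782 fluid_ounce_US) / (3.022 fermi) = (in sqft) 9.251e+10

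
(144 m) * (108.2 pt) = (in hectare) 0.0005497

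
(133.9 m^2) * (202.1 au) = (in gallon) 1.069e+18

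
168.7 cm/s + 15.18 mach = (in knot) 1.005e+04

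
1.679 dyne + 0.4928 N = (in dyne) 4.928e+04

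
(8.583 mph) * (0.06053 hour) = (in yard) 914.4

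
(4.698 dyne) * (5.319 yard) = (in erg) 2285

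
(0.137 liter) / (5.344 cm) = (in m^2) 0.002564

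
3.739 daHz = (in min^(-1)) 2243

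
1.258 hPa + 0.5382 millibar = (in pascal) 179.6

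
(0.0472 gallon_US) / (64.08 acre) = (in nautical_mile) 3.72e-13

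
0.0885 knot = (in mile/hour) 0.1018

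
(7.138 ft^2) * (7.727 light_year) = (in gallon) 1.281e+19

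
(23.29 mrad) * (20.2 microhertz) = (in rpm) 4.493e-06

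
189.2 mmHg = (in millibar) 252.2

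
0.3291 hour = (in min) 19.75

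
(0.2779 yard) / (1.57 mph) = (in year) 1.148e-08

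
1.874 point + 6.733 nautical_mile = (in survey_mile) 7.748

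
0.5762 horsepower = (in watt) 429.7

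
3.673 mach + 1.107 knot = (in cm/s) 1.251e+05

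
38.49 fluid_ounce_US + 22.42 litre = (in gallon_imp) 5.182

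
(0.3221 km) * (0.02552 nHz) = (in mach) 2.414e-11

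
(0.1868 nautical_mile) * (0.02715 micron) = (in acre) 2.321e-09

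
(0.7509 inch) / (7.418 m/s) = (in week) 4.251e-09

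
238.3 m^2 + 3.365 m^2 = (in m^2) 241.7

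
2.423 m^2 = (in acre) 0.0005987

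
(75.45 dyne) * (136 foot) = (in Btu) 2.964e-05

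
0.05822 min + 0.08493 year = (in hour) 744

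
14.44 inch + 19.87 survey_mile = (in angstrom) 3.198e+14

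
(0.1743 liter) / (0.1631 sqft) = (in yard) 0.01258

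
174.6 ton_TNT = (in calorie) 1.746e+11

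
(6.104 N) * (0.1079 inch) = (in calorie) 0.003998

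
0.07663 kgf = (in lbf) 0.1689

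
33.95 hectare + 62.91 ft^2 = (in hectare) 33.95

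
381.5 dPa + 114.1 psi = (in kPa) 786.7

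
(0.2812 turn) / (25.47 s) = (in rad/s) 0.06937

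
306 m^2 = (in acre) 0.07561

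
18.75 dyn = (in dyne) 18.75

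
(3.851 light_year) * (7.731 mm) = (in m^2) 2.817e+14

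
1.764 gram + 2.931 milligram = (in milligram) 1767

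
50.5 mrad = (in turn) 0.008037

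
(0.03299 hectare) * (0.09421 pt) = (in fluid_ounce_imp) 385.9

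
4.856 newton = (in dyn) 4.856e+05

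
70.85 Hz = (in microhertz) 7.085e+07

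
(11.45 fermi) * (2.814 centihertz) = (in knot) 6.263e-16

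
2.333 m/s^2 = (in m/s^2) 2.333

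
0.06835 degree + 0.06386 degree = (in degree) 0.1322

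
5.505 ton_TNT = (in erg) 2.303e+17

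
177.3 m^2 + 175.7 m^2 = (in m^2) 353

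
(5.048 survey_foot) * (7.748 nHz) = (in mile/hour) 2.667e-08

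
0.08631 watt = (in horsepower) 0.0001157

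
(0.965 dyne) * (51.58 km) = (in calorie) 0.119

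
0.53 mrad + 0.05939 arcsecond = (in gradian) 0.03376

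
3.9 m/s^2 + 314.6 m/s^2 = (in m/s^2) 318.5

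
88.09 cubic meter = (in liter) 8.809e+04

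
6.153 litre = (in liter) 6.153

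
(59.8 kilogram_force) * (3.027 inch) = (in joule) 45.09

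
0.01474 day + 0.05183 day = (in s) 5752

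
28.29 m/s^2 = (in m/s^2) 28.29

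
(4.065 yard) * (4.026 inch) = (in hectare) 3.801e-05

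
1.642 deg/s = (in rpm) 0.2737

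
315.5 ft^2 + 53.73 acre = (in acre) 53.74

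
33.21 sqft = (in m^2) 3.085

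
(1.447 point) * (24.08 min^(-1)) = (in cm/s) 0.02049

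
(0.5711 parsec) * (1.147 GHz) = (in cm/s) 2.021e+27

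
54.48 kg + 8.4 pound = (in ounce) 2056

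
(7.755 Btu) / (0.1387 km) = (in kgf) 6.015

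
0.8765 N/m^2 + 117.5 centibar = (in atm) 1.16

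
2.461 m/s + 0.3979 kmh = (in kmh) 9.258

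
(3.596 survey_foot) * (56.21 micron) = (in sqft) 0.0006632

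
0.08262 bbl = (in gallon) 3.47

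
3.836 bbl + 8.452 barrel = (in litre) 1954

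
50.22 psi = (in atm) 3.417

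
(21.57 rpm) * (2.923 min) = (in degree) 2.27e+04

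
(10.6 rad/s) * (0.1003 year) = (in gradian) 2.134e+09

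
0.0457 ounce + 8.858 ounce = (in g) 252.4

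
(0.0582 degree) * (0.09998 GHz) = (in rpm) 9.698e+05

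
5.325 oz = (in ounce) 5.325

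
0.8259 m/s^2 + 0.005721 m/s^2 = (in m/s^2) 0.8316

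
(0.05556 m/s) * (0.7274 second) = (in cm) 4.041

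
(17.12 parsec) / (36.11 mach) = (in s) 4.296e+13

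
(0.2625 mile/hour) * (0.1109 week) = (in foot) 2.582e+04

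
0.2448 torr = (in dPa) 326.4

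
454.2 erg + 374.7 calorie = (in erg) 1.568e+10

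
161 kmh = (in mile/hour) 100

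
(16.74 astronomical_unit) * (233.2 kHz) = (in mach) 1.715e+15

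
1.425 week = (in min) 1.436e+04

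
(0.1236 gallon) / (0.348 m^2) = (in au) 8.987e-15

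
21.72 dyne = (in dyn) 21.72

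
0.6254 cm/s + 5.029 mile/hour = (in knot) 4.382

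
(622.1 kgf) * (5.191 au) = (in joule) 4.738e+15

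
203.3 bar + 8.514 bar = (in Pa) 2.118e+07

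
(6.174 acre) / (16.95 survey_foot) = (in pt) 1.371e+07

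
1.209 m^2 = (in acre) 0.0002988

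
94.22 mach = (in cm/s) 3.208e+06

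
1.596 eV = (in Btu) 2.424e-22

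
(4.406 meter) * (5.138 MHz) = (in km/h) 8.15e+07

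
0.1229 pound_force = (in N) 0.5467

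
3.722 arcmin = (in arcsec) 223.3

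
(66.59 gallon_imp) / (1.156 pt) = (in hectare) 0.07423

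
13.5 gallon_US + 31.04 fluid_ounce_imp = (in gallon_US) 13.73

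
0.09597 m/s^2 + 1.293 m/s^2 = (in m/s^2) 1.389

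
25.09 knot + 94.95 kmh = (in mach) 0.1154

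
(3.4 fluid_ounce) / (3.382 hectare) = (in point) 8.428e-06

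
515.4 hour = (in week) 3.068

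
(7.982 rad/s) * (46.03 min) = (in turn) 3509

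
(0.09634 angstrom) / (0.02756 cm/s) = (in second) 3.496e-08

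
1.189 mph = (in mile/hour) 1.189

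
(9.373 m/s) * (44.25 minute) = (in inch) 9.797e+05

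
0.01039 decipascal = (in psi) 1.507e-07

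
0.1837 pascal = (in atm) 1.813e-06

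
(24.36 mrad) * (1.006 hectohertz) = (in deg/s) 140.4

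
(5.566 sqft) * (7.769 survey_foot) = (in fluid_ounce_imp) 4.31e+04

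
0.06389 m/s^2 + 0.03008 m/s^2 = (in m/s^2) 0.09397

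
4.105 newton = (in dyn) 4.105e+05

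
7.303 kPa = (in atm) 0.07208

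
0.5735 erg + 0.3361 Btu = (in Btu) 0.3361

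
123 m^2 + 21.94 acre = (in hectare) 8.891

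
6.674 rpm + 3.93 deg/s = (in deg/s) 43.97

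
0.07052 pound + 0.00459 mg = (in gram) 31.99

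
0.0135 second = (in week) 2.232e-08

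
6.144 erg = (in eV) 3.835e+12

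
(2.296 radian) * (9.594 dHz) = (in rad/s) 2.203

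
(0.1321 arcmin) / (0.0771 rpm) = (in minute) 7.932e-05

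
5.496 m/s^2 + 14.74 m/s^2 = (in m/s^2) 20.24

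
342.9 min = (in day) 0.2381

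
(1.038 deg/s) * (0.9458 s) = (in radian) 0.01713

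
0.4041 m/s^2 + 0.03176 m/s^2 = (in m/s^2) 0.4359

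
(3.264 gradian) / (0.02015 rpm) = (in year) 7.705e-07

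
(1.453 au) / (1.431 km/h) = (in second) 5.468e+11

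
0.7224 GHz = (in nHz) 7.224e+17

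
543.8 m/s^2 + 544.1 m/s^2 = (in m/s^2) 1088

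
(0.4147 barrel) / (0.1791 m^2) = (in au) 2.461e-12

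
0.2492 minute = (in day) 0.0001731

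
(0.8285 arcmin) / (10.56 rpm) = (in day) 2.522e-09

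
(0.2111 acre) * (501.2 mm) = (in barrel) 2693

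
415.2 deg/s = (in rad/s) 7.247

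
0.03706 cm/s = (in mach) 1.088e-06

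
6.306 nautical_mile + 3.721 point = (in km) 11.68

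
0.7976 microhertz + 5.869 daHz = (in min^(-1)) 3521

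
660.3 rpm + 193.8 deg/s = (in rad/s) 72.53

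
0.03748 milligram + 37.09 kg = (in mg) 3.709e+07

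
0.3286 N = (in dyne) 3.286e+04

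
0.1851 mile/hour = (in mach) 0.000243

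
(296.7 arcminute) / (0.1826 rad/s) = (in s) 0.4727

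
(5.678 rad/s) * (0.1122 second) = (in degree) 36.5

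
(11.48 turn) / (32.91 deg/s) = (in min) 2.093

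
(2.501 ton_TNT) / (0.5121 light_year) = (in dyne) 0.216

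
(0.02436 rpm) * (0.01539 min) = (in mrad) 2.356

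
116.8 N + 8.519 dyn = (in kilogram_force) 11.91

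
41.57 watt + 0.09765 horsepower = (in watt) 114.4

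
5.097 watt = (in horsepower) 0.006835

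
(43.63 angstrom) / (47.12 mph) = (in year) 6.568e-18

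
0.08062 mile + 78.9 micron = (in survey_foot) 425.7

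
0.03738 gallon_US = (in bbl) 0.00089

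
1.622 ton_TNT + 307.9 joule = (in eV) 4.236e+28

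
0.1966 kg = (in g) 196.6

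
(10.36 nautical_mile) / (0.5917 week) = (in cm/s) 5.362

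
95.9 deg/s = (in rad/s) 1.674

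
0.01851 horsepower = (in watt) 13.8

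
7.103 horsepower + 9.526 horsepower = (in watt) 1.24e+04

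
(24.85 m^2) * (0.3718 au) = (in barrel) 8.694e+12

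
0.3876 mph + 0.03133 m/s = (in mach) 0.0006009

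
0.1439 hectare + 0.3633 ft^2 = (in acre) 0.3556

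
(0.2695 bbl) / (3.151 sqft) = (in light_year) 1.547e-17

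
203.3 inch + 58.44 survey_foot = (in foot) 75.38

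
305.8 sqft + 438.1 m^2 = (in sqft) 5021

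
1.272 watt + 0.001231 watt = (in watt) 1.273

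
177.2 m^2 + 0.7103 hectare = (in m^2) 7280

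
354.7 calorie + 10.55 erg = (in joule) 1484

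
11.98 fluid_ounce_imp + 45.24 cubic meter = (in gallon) 1.195e+04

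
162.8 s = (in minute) 2.713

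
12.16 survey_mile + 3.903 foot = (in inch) 7.705e+05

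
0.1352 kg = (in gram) 135.2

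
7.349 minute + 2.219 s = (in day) 0.005129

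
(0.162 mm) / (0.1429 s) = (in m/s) 0.001134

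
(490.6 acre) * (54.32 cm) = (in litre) 1.078e+09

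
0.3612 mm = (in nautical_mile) 1.95e-07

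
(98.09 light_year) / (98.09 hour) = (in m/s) 2.628e+12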